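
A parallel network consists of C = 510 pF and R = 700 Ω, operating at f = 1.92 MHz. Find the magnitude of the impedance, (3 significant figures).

158 Ω

ω = 2πf = 1.206e+07 rad/s
X_C = 1/(ωC) = 163 Ω
Parallel: admittances add. Y = 1/R + jωC
Y = (0.00143 + j0.00615) S
|Y| = 0.00632 S → |Z| = 1/|Y| = 158 Ω, ∠Z = −∠Y = -76.9°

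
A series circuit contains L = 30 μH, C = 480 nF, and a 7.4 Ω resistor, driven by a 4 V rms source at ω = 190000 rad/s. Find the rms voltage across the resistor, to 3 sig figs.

X_L = ωL = 5.70 Ω
X_C = 1/(ωC) = 11.0 Ω
Net reactance X = X_L − X_C = -5.26 Ω
Z = 7.40 − j5.26 Ω
|Z| = √(7.40² + 5.26²) = 9.08 Ω
I = V/|Z| = 440 mA
V_R = I·|Z_R| = 0.440 × 7.40 = 3.26 V

3.26 V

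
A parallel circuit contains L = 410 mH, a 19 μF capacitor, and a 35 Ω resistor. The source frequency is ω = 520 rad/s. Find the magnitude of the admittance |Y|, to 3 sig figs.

X_L = ωL = 213 Ω
X_C = 1/(ωC) = 101 Ω
Parallel: admittances add. Y = 1/R + 1/(jωL) + jωC
Y = (0.0286 + j0.00519) S
|Y| = 0.0290 S → |Z| = 1/|Y| = 34.4 Ω, ∠Z = −∠Y = -10.3°

29.0 mS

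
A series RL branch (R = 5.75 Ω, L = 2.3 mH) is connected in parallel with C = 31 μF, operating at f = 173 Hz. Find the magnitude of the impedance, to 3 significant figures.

ω = 2πf = 1087 rad/s
X_L = ωL = 2.50 Ω
X_C = 1/(ωC) = 29.7 Ω
Branch 1 (R+jX_L): Z₁ = 5.75 + j2.50 Ω, |Z₁| = 6.27 Ω
Branch 2 (−jX_C): Z₂ = −j29.7 Ω
Parallel: Z = Z₁Z₂/(Z₁+Z₂), |Z| = 6.70 Ω, ∠Z = 11.6°

6.70 Ω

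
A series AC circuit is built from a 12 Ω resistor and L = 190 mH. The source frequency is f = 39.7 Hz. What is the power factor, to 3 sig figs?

ω = 2πf = 249.4 rad/s
X_L = ωL = 47.4 Ω
Z = 12.0 + j47.4 Ω
|Z| = √(12.0² + 47.4²) = 48.9 Ω
∠Z = arctan(47.4/12.0) = 75.8°
cos φ = cos(75.8°) = 0.245

0.245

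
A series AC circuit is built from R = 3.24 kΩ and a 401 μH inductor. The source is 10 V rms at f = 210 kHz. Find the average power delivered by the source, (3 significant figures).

30.1 mW

ω = 2πf = 1.319e+06 rad/s
X_L = ωL = 529 Ω
Z = 3240 + j529 Ω
|Z| = √(3240² + 529²) = 3280 Ω
∠Z = arctan(529/3240) = 9.27°
I = V/|Z| = 3.05 mA
P = VI cos φ = 10 × 0.00305 × cos(9.27°) = 30.1 mW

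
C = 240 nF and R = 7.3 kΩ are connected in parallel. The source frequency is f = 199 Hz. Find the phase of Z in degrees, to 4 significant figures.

-65.46°

ω = 2πf = 1250 rad/s
X_C = 1/(ωC) = 3332 Ω
Parallel: admittances add. Y = 1/R + jωC
Y = (0.0001370 + j0.0003001) S
|Y| = 0.0003299 S → |Z| = 1/|Y| = 3031 Ω, ∠Z = −∠Y = -65.46°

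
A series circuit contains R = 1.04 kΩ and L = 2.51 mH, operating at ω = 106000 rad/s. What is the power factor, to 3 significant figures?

X_L = ωL = 266 Ω
Z = 1040 + j266 Ω
|Z| = √(1040² + 266²) = 1070 Ω
∠Z = arctan(266/1040) = 14.4°
cos φ = cos(14.4°) = 0.969

0.969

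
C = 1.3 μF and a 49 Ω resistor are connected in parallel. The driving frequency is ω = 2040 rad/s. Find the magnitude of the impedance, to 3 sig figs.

48.6 Ω

X_C = 1/(ωC) = 377 Ω
Parallel: admittances add. Y = 1/R + jωC
Y = (0.0204 + j0.00265) S
|Y| = 0.0206 S → |Z| = 1/|Y| = 48.6 Ω, ∠Z = −∠Y = -7.40°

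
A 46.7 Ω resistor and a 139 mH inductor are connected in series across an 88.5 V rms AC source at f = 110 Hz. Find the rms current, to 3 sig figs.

ω = 2πf = 691.2 rad/s
X_L = ωL = 96.1 Ω
Z = 46.7 + j96.1 Ω
|Z| = √(46.7² + 96.1²) = 107 Ω
I = V/|Z| = 88.5/107 = 829 mA

829 mA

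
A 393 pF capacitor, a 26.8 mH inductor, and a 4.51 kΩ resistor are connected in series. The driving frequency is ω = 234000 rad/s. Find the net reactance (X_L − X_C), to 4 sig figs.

X_L = ωL = 6271 Ω
X_C = 1/(ωC) = 10870 Ω
X = 6271 − 10870 = -4603 Ω

-4603 Ω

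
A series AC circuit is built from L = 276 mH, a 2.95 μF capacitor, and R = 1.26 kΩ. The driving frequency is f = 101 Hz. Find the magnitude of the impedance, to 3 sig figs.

ω = 2πf = 634.6 rad/s
X_L = ωL = 175 Ω
X_C = 1/(ωC) = 534 Ω
Net reactance X = X_L − X_C = -359 Ω
Z = 1260 − j359 Ω
|Z| = √(1260² + 359²) = 1310 Ω

1310 Ω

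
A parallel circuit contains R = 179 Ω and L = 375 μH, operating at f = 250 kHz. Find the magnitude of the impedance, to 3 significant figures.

171 Ω

ω = 2πf = 1.571e+06 rad/s
X_L = ωL = 589 Ω
Parallel: admittances add. Y = 1/R + 1/(jωL)
Y = (0.00559 − j0.00170) S
|Y| = 0.00584 S → |Z| = 1/|Y| = 171 Ω, ∠Z = −∠Y = 16.9°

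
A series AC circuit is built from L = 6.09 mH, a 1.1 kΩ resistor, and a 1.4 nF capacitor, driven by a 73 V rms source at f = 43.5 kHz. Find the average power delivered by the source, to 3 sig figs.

ω = 2πf = 273300 rad/s
X_L = ωL = 1660 Ω
X_C = 1/(ωC) = 2610 Ω
Net reactance X = X_L − X_C = -949 Ω
Z = 1100 − j949 Ω
|Z| = √(1100² + 949²) = 1450 Ω
∠Z = arctan(-949/1100) = -40.8°
I = V/|Z| = 50.3 mA
P = VI cos φ = 73 × 0.0503 × cos(-40.8°) = 2.78 W

2.78 W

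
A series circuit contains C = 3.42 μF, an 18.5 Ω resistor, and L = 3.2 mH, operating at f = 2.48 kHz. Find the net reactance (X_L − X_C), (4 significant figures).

ω = 2πf = 15580 rad/s
X_L = ωL = 49.86 Ω
X_C = 1/(ωC) = 18.76 Ω
X = 49.86 − 18.76 = 31.10 Ω

31.10 Ω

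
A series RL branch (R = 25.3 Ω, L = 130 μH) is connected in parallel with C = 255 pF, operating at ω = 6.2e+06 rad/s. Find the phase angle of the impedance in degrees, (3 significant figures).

-83.5°

X_L = ωL = 806 Ω
X_C = 1/(ωC) = 633 Ω
Branch 1 (R+jX_L): Z₁ = 25.3 + j806 Ω, |Z₁| = 806 Ω
Branch 2 (−jX_C): Z₂ = −j633 Ω
Parallel: Z = Z₁Z₂/(Z₁+Z₂), |Z| = 2910 Ω, ∠Z = -83.5°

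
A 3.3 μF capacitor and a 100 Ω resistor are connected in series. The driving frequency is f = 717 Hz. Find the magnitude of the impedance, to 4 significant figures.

120.5 Ω

ω = 2πf = 4505 rad/s
X_C = 1/(ωC) = 67.26 Ω
Z = 100.0 − j67.26 Ω
|Z| = √(100.0² + 67.26²) = 120.5 Ω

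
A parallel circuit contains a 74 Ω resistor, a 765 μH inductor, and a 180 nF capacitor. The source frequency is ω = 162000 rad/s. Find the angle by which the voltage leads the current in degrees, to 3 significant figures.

X_L = ωL = 124 Ω
X_C = 1/(ωC) = 34.3 Ω
Parallel: admittances add. Y = 1/R + 1/(jωL) + jωC
Y = (0.0135 + j0.0211) S
|Y| = 0.0250 S → |Z| = 1/|Y| = 39.9 Ω, ∠Z = −∠Y = -57.4°

-57.4°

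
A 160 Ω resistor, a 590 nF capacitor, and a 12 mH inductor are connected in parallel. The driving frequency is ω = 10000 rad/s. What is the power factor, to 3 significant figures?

0.932

X_L = ωL = 120 Ω
X_C = 1/(ωC) = 169 Ω
Parallel: admittances add. Y = 1/R + 1/(jωL) + jωC
Y = (0.00625 − j0.00243) S
|Y| = 0.00671 S → |Z| = 1/|Y| = 149 Ω, ∠Z = −∠Y = 21.3°
cos φ = cos(21.3°) = 0.932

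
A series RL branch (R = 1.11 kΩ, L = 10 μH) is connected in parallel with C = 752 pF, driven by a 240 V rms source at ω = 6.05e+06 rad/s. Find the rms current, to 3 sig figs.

X_L = ωL = 60.5 Ω
X_C = 1/(ωC) = 220 Ω
Branch 1 (R+jX_L): Z₁ = 1110 + j60.5 Ω, |Z₁| = 1110 Ω
Branch 2 (−jX_C): Z₂ = −j220 Ω
Parallel: Z = Z₁Z₂/(Z₁+Z₂), |Z| = 218 Ω, ∠Z = -78.7°
I = V/|Z| = 240/218 = 1.10 A

1.10 A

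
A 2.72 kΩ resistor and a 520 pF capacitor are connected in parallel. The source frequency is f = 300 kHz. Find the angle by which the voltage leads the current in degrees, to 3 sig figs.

-69.4°

ω = 2πf = 1.885e+06 rad/s
X_C = 1/(ωC) = 1020 Ω
Parallel: admittances add. Y = 1/R + jωC
Y = (0.000368 + j0.000980) S
|Y| = 0.00105 S → |Z| = 1/|Y| = 955 Ω, ∠Z = −∠Y = -69.4°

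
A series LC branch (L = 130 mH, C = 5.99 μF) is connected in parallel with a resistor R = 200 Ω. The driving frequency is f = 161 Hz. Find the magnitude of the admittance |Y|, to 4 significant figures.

ω = 2πf = 1012 rad/s
X_L = ωL = 131.5 Ω
X_C = 1/(ωC) = 165.0 Ω
Branch 1: Z₁ = R = 200.0 Ω
Branch 2 (series LC): Z₂ = j(X_L − X_C) = −j33.52 Ω
Parallel: Z = Z₁Z₂/(Z₁+Z₂), |Z| = 33.06 Ω, ∠Z = -80.48°
|Y| = 1/|Z| = 30.24 mS

30.24 mS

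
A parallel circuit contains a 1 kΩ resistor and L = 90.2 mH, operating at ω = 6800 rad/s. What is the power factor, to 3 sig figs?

X_L = ωL = 613 Ω
Parallel: admittances add. Y = 1/R + 1/(jωL)
Y = (0.00100 − j0.00163) S
|Y| = 0.00191 S → |Z| = 1/|Y| = 523 Ω, ∠Z = −∠Y = 58.5°
cos φ = cos(58.5°) = 0.523

0.523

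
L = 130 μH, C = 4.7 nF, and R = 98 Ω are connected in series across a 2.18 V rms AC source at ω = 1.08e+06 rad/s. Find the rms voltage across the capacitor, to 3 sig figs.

X_L = ωL = 140 Ω
X_C = 1/(ωC) = 197 Ω
Net reactance X = X_L − X_C = -56.6 Ω
Z = 98.0 − j56.6 Ω
|Z| = √(98.0² + 56.6²) = 113 Ω
I = V/|Z| = 19.3 mA
V_C = I·|Z_C| = 0.0193 × 197 = 3.79 V

3.79 V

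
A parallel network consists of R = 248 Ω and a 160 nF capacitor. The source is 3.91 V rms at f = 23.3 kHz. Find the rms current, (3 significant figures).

92.9 mA

ω = 2πf = 146400 rad/s
X_C = 1/(ωC) = 42.7 Ω
Parallel: admittances add. Y = 1/R + jωC
Y = (0.00403 + j0.0234) S
|Y| = 0.0238 S → |Z| = 1/|Y| = 42.1 Ω, ∠Z = −∠Y = -80.2°
I = V/|Z| = 3.91/42.1 = 92.9 mA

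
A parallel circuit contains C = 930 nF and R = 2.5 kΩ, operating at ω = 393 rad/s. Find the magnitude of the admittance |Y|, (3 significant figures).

542 μS

X_C = 1/(ωC) = 2740 Ω
Parallel: admittances add. Y = 1/R + jωC
Y = (0.000400 + j0.000365) S
|Y| = 0.000542 S → |Z| = 1/|Y| = 1850 Ω, ∠Z = −∠Y = -42.4°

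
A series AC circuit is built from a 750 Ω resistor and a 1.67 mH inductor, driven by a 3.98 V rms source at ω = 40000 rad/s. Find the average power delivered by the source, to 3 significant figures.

21.0 mW

X_L = ωL = 66.8 Ω
Z = 750 + j66.8 Ω
|Z| = √(750² + 66.8²) = 753 Ω
∠Z = arctan(66.8/750) = 5.09°
I = V/|Z| = 5.29 mA
P = VI cos φ = 3.98 × 0.00529 × cos(5.09°) = 21.0 mW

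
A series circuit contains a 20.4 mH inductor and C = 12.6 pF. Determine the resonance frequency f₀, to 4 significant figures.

ω₀ = 1/√(LC) = 1/√(0.0204 × 1.26e-11) = 1.972e+06 rad/s
f₀ = ω₀/(2π) = 313.9 kHz

313.9 kHz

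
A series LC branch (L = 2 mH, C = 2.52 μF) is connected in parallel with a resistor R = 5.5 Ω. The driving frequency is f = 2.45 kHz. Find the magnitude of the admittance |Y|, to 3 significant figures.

270 mS

ω = 2πf = 15390 rad/s
X_L = ωL = 30.8 Ω
X_C = 1/(ωC) = 25.8 Ω
Branch 1: Z₁ = R = 5.50 Ω
Branch 2 (series LC): Z₂ = j(X_L − X_C) = j5.01 Ω
Parallel: Z = Z₁Z₂/(Z₁+Z₂), |Z| = 3.70 Ω, ∠Z = 47.7°
|Y| = 1/|Z| = 270 mS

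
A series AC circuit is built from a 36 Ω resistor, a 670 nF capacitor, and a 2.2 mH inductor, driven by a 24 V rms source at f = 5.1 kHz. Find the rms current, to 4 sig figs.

ω = 2πf = 32040 rad/s
X_L = ωL = 70.50 Ω
X_C = 1/(ωC) = 46.58 Ω
Net reactance X = X_L − X_C = 23.92 Ω
Z = 36.00 + j23.92 Ω
|Z| = √(36.00² + 23.92²) = 43.22 Ω
I = V/|Z| = 24/43.22 = 555.3 mA

555.3 mA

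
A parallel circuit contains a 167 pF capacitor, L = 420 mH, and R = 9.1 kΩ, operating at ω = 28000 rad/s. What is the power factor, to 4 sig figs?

X_L = ωL = 11760 Ω
X_C = 1/(ωC) = 213900 Ω
Parallel: admittances add. Y = 1/R + 1/(jωL) + jωC
Y = (0.0001099 − j8.036e-05) S
|Y| = 0.0001361 S → |Z| = 1/|Y| = 7346 Ω, ∠Z = −∠Y = 36.18°
cos φ = cos(36.18°) = 0.8072

0.8072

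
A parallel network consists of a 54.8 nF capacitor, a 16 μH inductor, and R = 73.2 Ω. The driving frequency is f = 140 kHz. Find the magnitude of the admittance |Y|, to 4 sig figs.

26.62 mS

ω = 2πf = 879600 rad/s
X_L = ωL = 14.07 Ω
X_C = 1/(ωC) = 20.74 Ω
Parallel: admittances add. Y = 1/R + 1/(jωL) + jωC
Y = (0.01366 − j0.02285) S
|Y| = 0.02662 S → |Z| = 1/|Y| = 37.57 Ω, ∠Z = −∠Y = 59.12°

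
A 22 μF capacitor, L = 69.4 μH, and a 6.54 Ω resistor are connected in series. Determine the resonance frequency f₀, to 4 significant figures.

ω₀ = 1/√(LC) = 1/√(6.94e-05 × 2.2e-05) = 25590 rad/s
f₀ = ω₀/(2π) = 4.073 kHz

4.073 kHz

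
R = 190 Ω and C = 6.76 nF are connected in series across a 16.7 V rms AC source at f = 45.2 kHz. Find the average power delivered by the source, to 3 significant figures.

172 mW

ω = 2πf = 284000 rad/s
X_C = 1/(ωC) = 521 Ω
Z = 190 − j521 Ω
|Z| = √(190² + 521²) = 554 Ω
∠Z = arctan(-521/190) = -70.0°
I = V/|Z| = 30.1 mA
P = VI cos φ = 16.7 × 0.0301 × cos(-70.0°) = 172 mW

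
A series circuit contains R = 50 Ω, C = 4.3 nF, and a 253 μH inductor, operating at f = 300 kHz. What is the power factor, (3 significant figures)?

0.140

ω = 2πf = 1.885e+06 rad/s
X_L = ωL = 477 Ω
X_C = 1/(ωC) = 123 Ω
Net reactance X = X_L − X_C = 354 Ω
Z = 50.0 + j354 Ω
|Z| = √(50.0² + 354²) = 357 Ω
∠Z = arctan(354/50.0) = 81.9°
cos φ = cos(81.9°) = 0.140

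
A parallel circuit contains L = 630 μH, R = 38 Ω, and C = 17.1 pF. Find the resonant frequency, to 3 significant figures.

1.53 MHz

ω₀ = 1/√(LC) = 1/√(0.00063 × 1.71e-11) = 9.635e+06 rad/s
f₀ = ω₀/(2π) = 1.53 MHz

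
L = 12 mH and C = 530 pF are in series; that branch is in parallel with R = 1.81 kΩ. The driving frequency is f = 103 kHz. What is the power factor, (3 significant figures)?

0.937

ω = 2πf = 647200 rad/s
X_L = ωL = 7770 Ω
X_C = 1/(ωC) = 2920 Ω
Branch 1: Z₁ = R = 1810 Ω
Branch 2 (series LC): Z₂ = j(X_L − X_C) = j4850 Ω
Parallel: Z = Z₁Z₂/(Z₁+Z₂), |Z| = 1700 Ω, ∠Z = 20.5°
cos φ = cos(20.5°) = 0.937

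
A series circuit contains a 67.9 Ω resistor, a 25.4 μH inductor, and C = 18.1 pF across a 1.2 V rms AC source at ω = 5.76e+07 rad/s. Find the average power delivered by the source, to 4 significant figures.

378.3 μW

X_L = ωL = 1463 Ω
X_C = 1/(ωC) = 959.2 Ω
Net reactance X = X_L − X_C = 503.9 Ω
Z = 67.90 + j503.9 Ω
|Z| = √(67.90² + 503.9²) = 508.4 Ω
∠Z = arctan(503.9/67.90) = 82.33°
I = V/|Z| = 2.360 mA
P = VI cos φ = 1.2 × 0.002360 × cos(82.33°) = 378.3 μW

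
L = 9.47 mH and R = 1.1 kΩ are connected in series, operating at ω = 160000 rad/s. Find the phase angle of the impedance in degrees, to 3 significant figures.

54.0°

X_L = ωL = 1520 Ω
Z = 1100 + j1520 Ω
|Z| = √(1100² + 1520²) = 1870 Ω
∠Z = arctan(1520/1100) = 54.0°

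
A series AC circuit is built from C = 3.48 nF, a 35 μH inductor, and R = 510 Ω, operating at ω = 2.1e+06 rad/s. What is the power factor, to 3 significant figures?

X_L = ωL = 73.5 Ω
X_C = 1/(ωC) = 137 Ω
Net reactance X = X_L − X_C = -63.3 Ω
Z = 510 − j63.3 Ω
|Z| = √(510² + 63.3²) = 514 Ω
∠Z = arctan(-63.3/510) = -7.08°
cos φ = cos(-7.08°) = 0.992

0.992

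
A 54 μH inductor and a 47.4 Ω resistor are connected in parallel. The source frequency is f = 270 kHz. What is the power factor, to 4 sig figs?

0.8882

ω = 2πf = 1.696e+06 rad/s
X_L = ωL = 91.61 Ω
Parallel: admittances add. Y = 1/R + 1/(jωL)
Y = (0.02110 − j0.01092) S
|Y| = 0.02375 S → |Z| = 1/|Y| = 42.10 Ω, ∠Z = −∠Y = 27.36°
cos φ = cos(27.36°) = 0.8882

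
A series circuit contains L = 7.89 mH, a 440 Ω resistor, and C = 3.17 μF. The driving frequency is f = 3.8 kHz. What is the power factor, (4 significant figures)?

0.9291

ω = 2πf = 23880 rad/s
X_L = ωL = 188.4 Ω
X_C = 1/(ωC) = 13.21 Ω
Net reactance X = X_L − X_C = 175.2 Ω
Z = 440.0 + j175.2 Ω
|Z| = √(440.0² + 175.2²) = 473.6 Ω
∠Z = arctan(175.2/440.0) = 21.71°
cos φ = cos(21.71°) = 0.9291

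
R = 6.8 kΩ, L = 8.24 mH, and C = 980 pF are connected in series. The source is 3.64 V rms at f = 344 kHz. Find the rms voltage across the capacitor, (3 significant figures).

0.0923 V

ω = 2πf = 2.161e+06 rad/s
X_L = ωL = 17800 Ω
X_C = 1/(ωC) = 472 Ω
Net reactance X = X_L − X_C = 17300 Ω
Z = 6800 + j17300 Ω
|Z| = √(6800² + 17300²) = 18600 Ω
I = V/|Z| = 195 μA
V_C = I·|Z_C| = 0.000195 × 472 = 0.0923 V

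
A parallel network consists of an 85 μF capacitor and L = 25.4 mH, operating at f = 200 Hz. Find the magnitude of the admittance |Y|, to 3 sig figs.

75.5 mS

ω = 2πf = 1257 rad/s
X_L = ωL = 31.9 Ω
X_C = 1/(ωC) = 9.36 Ω
Parallel: admittances add. Y = 1/(jωL) + jωC
Y = (0 + j0.0755) S
|Y| = 0.0755 S → |Z| = 1/|Y| = 13.2 Ω, ∠Z = −∠Y = -90.0°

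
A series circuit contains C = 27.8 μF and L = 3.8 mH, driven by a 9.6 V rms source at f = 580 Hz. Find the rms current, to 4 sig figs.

ω = 2πf = 3644 rad/s
X_L = ωL = 13.85 Ω
X_C = 1/(ωC) = 9.871 Ω
Net reactance X = X_L − X_C = 3.977 Ω
Z = j3.977 Ω
|Z| = √(0² + 3.977²) = 3.977 Ω
I = V/|Z| = 9.6/3.977 = 2.414 A

2.414 A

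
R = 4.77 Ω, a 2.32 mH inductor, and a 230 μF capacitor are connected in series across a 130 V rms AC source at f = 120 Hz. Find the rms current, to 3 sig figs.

ω = 2πf = 754.0 rad/s
X_L = ωL = 1.75 Ω
X_C = 1/(ωC) = 5.77 Ω
Net reactance X = X_L − X_C = -4.02 Ω
Z = 4.77 − j4.02 Ω
|Z| = √(4.77² + 4.02²) = 6.24 Ω
I = V/|Z| = 130/6.24 = 20.8 A

20.8 A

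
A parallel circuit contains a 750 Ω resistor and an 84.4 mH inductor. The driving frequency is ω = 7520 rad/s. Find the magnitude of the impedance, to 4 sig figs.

484.5 Ω

X_L = ωL = 634.7 Ω
Parallel: admittances add. Y = 1/R + 1/(jωL)
Y = (0.001333 − j0.001576) S
|Y| = 0.002064 S → |Z| = 1/|Y| = 484.5 Ω, ∠Z = −∠Y = 49.76°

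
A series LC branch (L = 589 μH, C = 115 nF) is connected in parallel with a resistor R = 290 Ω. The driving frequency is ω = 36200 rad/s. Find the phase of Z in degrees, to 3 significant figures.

X_L = ωL = 21.3 Ω
X_C = 1/(ωC) = 240 Ω
Branch 1: Z₁ = R = 290 Ω
Branch 2 (series LC): Z₂ = j(X_L − X_C) = −j219 Ω
Parallel: Z = Z₁Z₂/(Z₁+Z₂), |Z| = 175 Ω, ∠Z = -53.0°

-53.0°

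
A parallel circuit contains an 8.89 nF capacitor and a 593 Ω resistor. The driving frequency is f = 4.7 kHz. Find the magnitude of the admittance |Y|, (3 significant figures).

ω = 2πf = 29530 rad/s
X_C = 1/(ωC) = 3810 Ω
Parallel: admittances add. Y = 1/R + jωC
Y = (0.00169 + j0.000263) S
|Y| = 0.00171 S → |Z| = 1/|Y| = 586 Ω, ∠Z = −∠Y = -8.85°

1.71 mS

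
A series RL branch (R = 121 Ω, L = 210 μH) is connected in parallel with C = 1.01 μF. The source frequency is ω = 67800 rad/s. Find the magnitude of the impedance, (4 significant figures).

X_L = ωL = 14.24 Ω
X_C = 1/(ωC) = 14.60 Ω
Branch 1 (R+jX_L): Z₁ = 121.0 + j14.24 Ω, |Z₁| = 121.8 Ω
Branch 2 (−jX_C): Z₂ = −j14.60 Ω
Parallel: Z = Z₁Z₂/(Z₁+Z₂), |Z| = 14.70 Ω, ∠Z = -83.12°

14.70 Ω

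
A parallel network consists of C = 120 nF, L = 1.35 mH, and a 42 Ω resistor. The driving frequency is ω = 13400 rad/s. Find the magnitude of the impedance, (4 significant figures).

X_L = ωL = 18.09 Ω
X_C = 1/(ωC) = 621.9 Ω
Parallel: admittances add. Y = 1/R + 1/(jωL) + jωC
Y = (0.02381 − j0.05367) S
|Y| = 0.05872 S → |Z| = 1/|Y| = 17.03 Ω, ∠Z = −∠Y = 66.08°

17.03 Ω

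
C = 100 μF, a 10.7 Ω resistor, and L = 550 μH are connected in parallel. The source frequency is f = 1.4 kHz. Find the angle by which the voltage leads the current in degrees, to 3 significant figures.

-82.1°

ω = 2πf = 8796 rad/s
X_L = ωL = 4.84 Ω
X_C = 1/(ωC) = 1.14 Ω
Parallel: admittances add. Y = 1/R + 1/(jωL) + jωC
Y = (0.0935 + j0.673) S
|Y| = 0.679 S → |Z| = 1/|Y| = 1.47 Ω, ∠Z = −∠Y = -82.1°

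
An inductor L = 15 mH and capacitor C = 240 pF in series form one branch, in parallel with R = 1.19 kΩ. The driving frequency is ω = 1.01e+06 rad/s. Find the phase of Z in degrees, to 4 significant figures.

6.161°

X_L = ωL = 15150 Ω
X_C = 1/(ωC) = 4125 Ω
Branch 1: Z₁ = R = 1190 Ω
Branch 2 (series LC): Z₂ = j(X_L − X_C) = j11020 Ω
Parallel: Z = Z₁Z₂/(Z₁+Z₂), |Z| = 1183 Ω, ∠Z = 6.161°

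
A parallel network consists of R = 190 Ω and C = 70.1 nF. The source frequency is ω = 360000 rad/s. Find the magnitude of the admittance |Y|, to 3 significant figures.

25.8 mS

X_C = 1/(ωC) = 39.6 Ω
Parallel: admittances add. Y = 1/R + jωC
Y = (0.00526 + j0.0252) S
|Y| = 0.0258 S → |Z| = 1/|Y| = 38.8 Ω, ∠Z = −∠Y = -78.2°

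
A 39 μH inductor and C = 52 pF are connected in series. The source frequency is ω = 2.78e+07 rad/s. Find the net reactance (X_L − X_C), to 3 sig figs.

X_L = ωL = 1080 Ω
X_C = 1/(ωC) = 692 Ω
X = 1080 − 692 = 392 Ω

392 Ω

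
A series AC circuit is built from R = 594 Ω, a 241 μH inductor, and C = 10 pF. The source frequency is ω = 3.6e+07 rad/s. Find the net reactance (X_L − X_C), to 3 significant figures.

5900 Ω

X_L = ωL = 8680 Ω
X_C = 1/(ωC) = 2780 Ω
X = 8680 − 2780 = 5900 Ω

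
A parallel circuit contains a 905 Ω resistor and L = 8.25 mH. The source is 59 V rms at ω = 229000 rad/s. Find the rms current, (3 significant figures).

X_L = ωL = 1890 Ω
Parallel: admittances add. Y = 1/R + 1/(jωL)
Y = (0.00110 − j0.000529) S
|Y| = 0.00123 S → |Z| = 1/|Y| = 816 Ω, ∠Z = −∠Y = 25.6°
I = V/|Z| = 59/816 = 72.3 mA

72.3 mA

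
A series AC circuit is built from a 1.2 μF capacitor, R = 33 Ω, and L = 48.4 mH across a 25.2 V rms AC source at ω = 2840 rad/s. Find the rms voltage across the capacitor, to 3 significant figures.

46.4 V

X_L = ωL = 137 Ω
X_C = 1/(ωC) = 293 Ω
Net reactance X = X_L − X_C = -156 Ω
Z = 33.0 − j156 Ω
|Z| = √(33.0² + 156²) = 159 Ω
I = V/|Z| = 158 mA
V_C = I·|Z_C| = 0.158 × 293 = 46.4 V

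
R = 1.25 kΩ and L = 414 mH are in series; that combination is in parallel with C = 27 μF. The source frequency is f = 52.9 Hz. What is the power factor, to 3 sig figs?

ω = 2πf = 332.4 rad/s
X_L = ωL = 138 Ω
X_C = 1/(ωC) = 111 Ω
Branch 1 (R+jX_L): Z₁ = 1250 + j138 Ω, |Z₁| = 1260 Ω
Branch 2 (−jX_C): Z₂ = −j111 Ω
Parallel: Z = Z₁Z₂/(Z₁+Z₂), |Z| = 112 Ω, ∠Z = -84.9°
cos φ = cos(-84.9°) = 0.0886

0.0886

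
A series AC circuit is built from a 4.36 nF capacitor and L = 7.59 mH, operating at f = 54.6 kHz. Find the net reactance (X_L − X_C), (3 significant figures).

ω = 2πf = 343100 rad/s
X_L = ωL = 2600 Ω
X_C = 1/(ωC) = 669 Ω
X = 2600 − 669 = 1940 Ω

1940 Ω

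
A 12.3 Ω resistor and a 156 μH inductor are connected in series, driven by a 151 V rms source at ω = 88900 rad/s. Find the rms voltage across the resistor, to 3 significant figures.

X_L = ωL = 13.9 Ω
Z = 12.3 + j13.9 Ω
|Z| = √(12.3² + 13.9²) = 18.5 Ω
I = V/|Z| = 8.15 A
V_R = I·|Z_R| = 8.15 × 12.3 = 100 V

100 V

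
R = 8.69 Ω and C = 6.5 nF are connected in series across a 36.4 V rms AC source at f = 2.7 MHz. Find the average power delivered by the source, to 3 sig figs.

ω = 2πf = 1.696e+07 rad/s
X_C = 1/(ωC) = 9.07 Ω
Z = 8.69 − j9.07 Ω
|Z| = √(8.69² + 9.07²) = 12.6 Ω
∠Z = arctan(-9.07/8.69) = -46.2°
I = V/|Z| = 2.90 A
P = VI cos φ = 36.4 × 2.90 × cos(-46.2°) = 73.0 W

73.0 W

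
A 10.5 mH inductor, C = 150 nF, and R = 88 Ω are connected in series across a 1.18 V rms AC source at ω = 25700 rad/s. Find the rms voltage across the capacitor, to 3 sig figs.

3.45 V

X_L = ωL = 270 Ω
X_C = 1/(ωC) = 259 Ω
Net reactance X = X_L − X_C = 10.4 Ω
Z = 88.0 + j10.4 Ω
|Z| = √(88.0² + 10.4²) = 88.6 Ω
I = V/|Z| = 13.3 mA
V_C = I·|Z_C| = 0.0133 × 259 = 3.45 V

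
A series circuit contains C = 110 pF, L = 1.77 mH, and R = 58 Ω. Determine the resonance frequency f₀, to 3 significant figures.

ω₀ = 1/√(LC) = 1/√(0.00177 × 1.1e-10) = 2.266e+06 rad/s
f₀ = ω₀/(2π) = 361 kHz

361 kHz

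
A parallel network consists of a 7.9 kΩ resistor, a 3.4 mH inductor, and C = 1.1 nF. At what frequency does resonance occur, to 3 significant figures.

82.3 kHz

ω₀ = 1/√(LC) = 1/√(0.0034 × 1.1e-09) = 517100 rad/s
f₀ = ω₀/(2π) = 82.3 kHz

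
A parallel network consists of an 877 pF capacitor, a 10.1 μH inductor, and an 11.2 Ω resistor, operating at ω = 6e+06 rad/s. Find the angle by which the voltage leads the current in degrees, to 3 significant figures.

X_L = ωL = 60.6 Ω
X_C = 1/(ωC) = 190 Ω
Parallel: admittances add. Y = 1/R + 1/(jωL) + jωC
Y = (0.0893 − j0.0112) S
|Y| = 0.0900 S → |Z| = 1/|Y| = 11.1 Ω, ∠Z = −∠Y = 7.17°

7.17°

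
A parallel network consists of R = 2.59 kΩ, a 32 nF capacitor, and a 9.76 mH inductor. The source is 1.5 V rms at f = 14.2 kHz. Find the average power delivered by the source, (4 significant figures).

ω = 2πf = 89220 rad/s
X_L = ωL = 870.8 Ω
X_C = 1/(ωC) = 350.3 Ω
Parallel: admittances add. Y = 1/R + 1/(jωL) + jωC
Y = (0.0003861 + j0.001707) S
|Y| = 0.001750 S → |Z| = 1/|Y| = 571.5 Ω, ∠Z = −∠Y = -77.25°
I = V/|Z| = 2.625 mA
P = VI cos φ = 1.5 × 0.002625 × cos(-77.25°) = 868.7 μW

868.7 μW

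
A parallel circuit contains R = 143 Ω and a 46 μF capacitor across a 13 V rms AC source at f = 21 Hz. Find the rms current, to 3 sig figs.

ω = 2πf = 131.9 rad/s
X_C = 1/(ωC) = 165 Ω
Parallel: admittances add. Y = 1/R + jωC
Y = (0.00699 + j0.00607) S
|Y| = 0.00926 S → |Z| = 1/|Y| = 108 Ω, ∠Z = −∠Y = -41.0°
I = V/|Z| = 13/108 = 120 mA

120 mA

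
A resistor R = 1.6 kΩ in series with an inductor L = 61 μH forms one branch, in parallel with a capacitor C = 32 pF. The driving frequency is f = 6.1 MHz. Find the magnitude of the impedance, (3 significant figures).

1050 Ω

ω = 2πf = 3.833e+07 rad/s
X_L = ωL = 2340 Ω
X_C = 1/(ωC) = 815 Ω
Branch 1 (R+jX_L): Z₁ = 1600 + j2340 Ω, |Z₁| = 2830 Ω
Branch 2 (−jX_C): Z₂ = −j815 Ω
Parallel: Z = Z₁Z₂/(Z₁+Z₂), |Z| = 1050 Ω, ∠Z = -78.0°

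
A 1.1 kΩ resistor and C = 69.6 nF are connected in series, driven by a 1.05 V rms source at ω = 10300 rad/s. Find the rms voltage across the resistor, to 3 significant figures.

0.650 V

X_C = 1/(ωC) = 1390 Ω
Z = 1100 − j1390 Ω
|Z| = √(1100² + 1390²) = 1780 Ω
I = V/|Z| = 591 μA
V_R = I·|Z_R| = 0.000591 × 1100 = 0.650 V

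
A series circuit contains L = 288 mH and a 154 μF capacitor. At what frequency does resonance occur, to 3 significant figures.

23.9 Hz

ω₀ = 1/√(LC) = 1/√(0.288 × 0.000154) = 150.2 rad/s
f₀ = ω₀/(2π) = 23.9 Hz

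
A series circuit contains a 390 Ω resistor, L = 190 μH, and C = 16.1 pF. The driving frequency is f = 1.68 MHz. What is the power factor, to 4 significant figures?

ω = 2πf = 1.056e+07 rad/s
X_L = ωL = 2006 Ω
X_C = 1/(ωC) = 5884 Ω
Net reactance X = X_L − X_C = -3879 Ω
Z = 390.0 − j3879 Ω
|Z| = √(390.0² + 3879²) = 3898 Ω
∠Z = arctan(-3879/390.0) = -84.26°
cos φ = cos(-84.26°) = 0.1000

0.1000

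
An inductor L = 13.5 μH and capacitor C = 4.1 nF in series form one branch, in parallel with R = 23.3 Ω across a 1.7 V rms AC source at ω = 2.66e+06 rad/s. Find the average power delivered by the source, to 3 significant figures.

124 mW

X_L = ωL = 35.9 Ω
X_C = 1/(ωC) = 91.7 Ω
Branch 1: Z₁ = R = 23.3 Ω
Branch 2 (series LC): Z₂ = j(X_L − X_C) = −j55.8 Ω
Parallel: Z = Z₁Z₂/(Z₁+Z₂), |Z| = 21.5 Ω, ∠Z = -22.7°
I = V/|Z| = 79.1 mA
P = VI cos φ = 1.7 × 0.0791 × cos(-22.7°) = 124 mW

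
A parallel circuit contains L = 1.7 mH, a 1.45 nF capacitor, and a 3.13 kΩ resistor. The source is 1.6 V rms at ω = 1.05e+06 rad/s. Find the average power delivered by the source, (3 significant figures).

X_L = ωL = 1780 Ω
X_C = 1/(ωC) = 657 Ω
Parallel: admittances add. Y = 1/R + 1/(jωL) + jωC
Y = (0.000319 + j0.000962) S
|Y| = 0.00101 S → |Z| = 1/|Y| = 986 Ω, ∠Z = −∠Y = -71.6°
I = V/|Z| = 1.62 mA
P = VI cos φ = 1.6 × 0.00162 × cos(-71.6°) = 818 μW

818 μW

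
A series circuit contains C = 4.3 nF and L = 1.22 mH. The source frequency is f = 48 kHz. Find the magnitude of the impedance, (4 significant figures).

403.2 Ω

ω = 2πf = 301600 rad/s
X_L = ωL = 367.9 Ω
X_C = 1/(ωC) = 771.1 Ω
Net reactance X = X_L − X_C = -403.2 Ω
Z = − j403.2 Ω
|Z| = √(0² + 403.2²) = 403.2 Ω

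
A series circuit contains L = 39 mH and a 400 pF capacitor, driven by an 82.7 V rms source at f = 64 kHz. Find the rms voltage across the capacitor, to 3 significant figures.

54.3 V

ω = 2πf = 402100 rad/s
X_L = ωL = 15700 Ω
X_C = 1/(ωC) = 6220 Ω
Net reactance X = X_L − X_C = 9470 Ω
Z = j9470 Ω
|Z| = √(0² + 9470²) = 9470 Ω
I = V/|Z| = 8.74 mA
V_C = I·|Z_C| = 0.00874 × 6220 = 54.3 V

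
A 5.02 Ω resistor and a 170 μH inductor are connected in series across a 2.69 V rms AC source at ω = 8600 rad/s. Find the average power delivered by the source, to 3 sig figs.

X_L = ωL = 1.46 Ω
Z = 5.02 + j1.46 Ω
|Z| = √(5.02² + 1.46²) = 5.23 Ω
∠Z = arctan(1.46/5.02) = 16.2°
I = V/|Z| = 514 mA
P = VI cos φ = 2.69 × 0.514 × cos(16.2°) = 1.33 W

1.33 W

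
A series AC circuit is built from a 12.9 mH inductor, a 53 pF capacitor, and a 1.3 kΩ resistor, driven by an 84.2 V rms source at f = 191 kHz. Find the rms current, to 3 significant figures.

63.7 mA

ω = 2πf = 1.2e+06 rad/s
X_L = ωL = 15500 Ω
X_C = 1/(ωC) = 15700 Ω
Net reactance X = X_L − X_C = -241 Ω
Z = 1300 − j241 Ω
|Z| = √(1300² + 241²) = 1320 Ω
I = V/|Z| = 84.2/1320 = 63.7 mA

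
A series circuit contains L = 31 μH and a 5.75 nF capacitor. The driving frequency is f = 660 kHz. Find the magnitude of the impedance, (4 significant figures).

86.62 Ω

ω = 2πf = 4.147e+06 rad/s
X_L = ωL = 128.6 Ω
X_C = 1/(ωC) = 41.94 Ω
Net reactance X = X_L − X_C = 86.62 Ω
Z = j86.62 Ω
|Z| = √(0² + 86.62²) = 86.62 Ω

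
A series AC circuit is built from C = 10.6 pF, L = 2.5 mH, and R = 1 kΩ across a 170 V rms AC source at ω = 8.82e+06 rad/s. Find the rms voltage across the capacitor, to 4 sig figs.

X_L = ωL = 22050 Ω
X_C = 1/(ωC) = 10700 Ω
Net reactance X = X_L − X_C = 11350 Ω
Z = 1000 + j11350 Ω
|Z| = √(1000² + 11350²) = 11400 Ω
I = V/|Z| = 14.92 mA
V_C = I·|Z_C| = 0.01492 × 10700 = 159.5 V

159.5 V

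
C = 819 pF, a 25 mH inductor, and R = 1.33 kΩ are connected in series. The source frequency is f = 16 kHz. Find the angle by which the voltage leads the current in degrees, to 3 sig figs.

ω = 2πf = 100500 rad/s
X_L = ωL = 2510 Ω
X_C = 1/(ωC) = 12100 Ω
Net reactance X = X_L − X_C = -9630 Ω
Z = 1330 − j9630 Ω
|Z| = √(1330² + 9630²) = 9720 Ω
∠Z = arctan(-9630/1330) = -82.1°

-82.1°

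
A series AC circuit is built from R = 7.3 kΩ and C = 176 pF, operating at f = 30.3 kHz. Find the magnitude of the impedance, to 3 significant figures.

ω = 2πf = 190400 rad/s
X_C = 1/(ωC) = 29800 Ω
Z = 7300 − j29800 Ω
|Z| = √(7300² + 29800²) = 30700 Ω

30700 Ω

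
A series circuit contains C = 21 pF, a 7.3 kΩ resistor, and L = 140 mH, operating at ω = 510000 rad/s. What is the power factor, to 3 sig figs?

X_L = ωL = 71400 Ω
X_C = 1/(ωC) = 93400 Ω
Net reactance X = X_L − X_C = -22000 Ω
Z = 7300 − j22000 Ω
|Z| = √(7300² + 22000²) = 23200 Ω
∠Z = arctan(-22000/7300) = -71.6°
cos φ = cos(-71.6°) = 0.315

0.315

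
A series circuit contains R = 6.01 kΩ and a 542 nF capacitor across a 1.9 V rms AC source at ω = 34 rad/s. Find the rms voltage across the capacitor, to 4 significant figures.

X_C = 1/(ωC) = 54270 Ω
Z = 6010 − j54270 Ω
|Z| = √(6010² + 54270²) = 54600 Ω
I = V/|Z| = 34.80 μA
V_C = I·|Z_C| = 3.48e-05 × 54270 = 1.888 V

1.888 V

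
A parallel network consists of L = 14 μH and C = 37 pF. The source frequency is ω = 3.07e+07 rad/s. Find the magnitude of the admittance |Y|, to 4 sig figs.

1.191 mS

X_L = ωL = 429.8 Ω
X_C = 1/(ωC) = 880.4 Ω
Parallel: admittances add. Y = 1/(jωL) + jωC
Y = (0 − j0.001191) S
|Y| = 0.001191 S → |Z| = 1/|Y| = 839.8 Ω, ∠Z = −∠Y = 90.00°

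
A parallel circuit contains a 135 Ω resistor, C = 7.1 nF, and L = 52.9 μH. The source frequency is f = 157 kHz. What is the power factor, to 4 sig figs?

0.5203

ω = 2πf = 986500 rad/s
X_L = ωL = 52.18 Ω
X_C = 1/(ωC) = 142.8 Ω
Parallel: admittances add. Y = 1/R + 1/(jωL) + jωC
Y = (0.007407 − j0.01216) S
|Y| = 0.01424 S → |Z| = 1/|Y| = 70.24 Ω, ∠Z = −∠Y = 58.65°
cos φ = cos(58.65°) = 0.5203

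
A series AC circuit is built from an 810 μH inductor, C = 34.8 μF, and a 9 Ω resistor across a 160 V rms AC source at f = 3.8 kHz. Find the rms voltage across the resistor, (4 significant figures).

71.12 V

ω = 2πf = 23880 rad/s
X_L = ωL = 19.34 Ω
X_C = 1/(ωC) = 1.204 Ω
Net reactance X = X_L − X_C = 18.14 Ω
Z = 9.000 + j18.14 Ω
|Z| = √(9.000² + 18.14²) = 20.25 Ω
I = V/|Z| = 7.903 A
V_R = I·|Z_R| = 7.903 × 9.000 = 71.12 V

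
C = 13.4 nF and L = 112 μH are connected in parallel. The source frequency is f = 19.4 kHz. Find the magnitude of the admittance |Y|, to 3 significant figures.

71.6 mS

ω = 2πf = 121900 rad/s
X_L = ωL = 13.7 Ω
X_C = 1/(ωC) = 612 Ω
Parallel: admittances add. Y = 1/(jωL) + jωC
Y = (0 − j0.0716) S
|Y| = 0.0716 S → |Z| = 1/|Y| = 14.0 Ω, ∠Z = −∠Y = 90.0°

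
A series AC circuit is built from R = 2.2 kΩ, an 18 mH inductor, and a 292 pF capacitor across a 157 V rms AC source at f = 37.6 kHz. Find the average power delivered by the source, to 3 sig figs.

494 mW

ω = 2πf = 236200 rad/s
X_L = ωL = 4250 Ω
X_C = 1/(ωC) = 14500 Ω
Net reactance X = X_L − X_C = -10200 Ω
Z = 2200 − j10200 Ω
|Z| = √(2200² + 10200²) = 10500 Ω
∠Z = arctan(-10200/2200) = -77.9°
I = V/|Z| = 15.0 mA
P = VI cos φ = 157 × 0.0150 × cos(-77.9°) = 494 mW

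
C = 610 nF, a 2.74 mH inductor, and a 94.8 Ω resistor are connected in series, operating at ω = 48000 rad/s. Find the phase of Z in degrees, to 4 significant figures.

X_L = ωL = 131.5 Ω
X_C = 1/(ωC) = 34.15 Ω
Net reactance X = X_L − X_C = 97.37 Ω
Z = 94.80 + j97.37 Ω
|Z| = √(94.80² + 97.37²) = 135.9 Ω
∠Z = arctan(97.37/94.80) = 45.77°

45.77°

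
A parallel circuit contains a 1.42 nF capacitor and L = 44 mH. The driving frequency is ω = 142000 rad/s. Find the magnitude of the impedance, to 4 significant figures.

24040 Ω

X_L = ωL = 6248 Ω
X_C = 1/(ωC) = 4959 Ω
Parallel: admittances add. Y = 1/(jωL) + jωC
Y = (0 + j4.159e-05) S
|Y| = 4.159e-05 S → |Z| = 1/|Y| = 24040 Ω, ∠Z = −∠Y = -90.00°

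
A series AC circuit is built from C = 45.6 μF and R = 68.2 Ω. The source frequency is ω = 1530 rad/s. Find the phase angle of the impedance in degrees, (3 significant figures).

-11.9°

X_C = 1/(ωC) = 14.3 Ω
Z = 68.2 − j14.3 Ω
|Z| = √(68.2² + 14.3²) = 69.7 Ω
∠Z = arctan(-14.3/68.2) = -11.9°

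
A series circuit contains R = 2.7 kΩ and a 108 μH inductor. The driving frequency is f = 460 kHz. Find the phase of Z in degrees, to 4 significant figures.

6.595°

ω = 2πf = 2.89e+06 rad/s
X_L = ωL = 312.1 Ω
Z = 2700 + j312.1 Ω
|Z| = √(2700² + 312.1²) = 2718 Ω
∠Z = arctan(312.1/2700) = 6.595°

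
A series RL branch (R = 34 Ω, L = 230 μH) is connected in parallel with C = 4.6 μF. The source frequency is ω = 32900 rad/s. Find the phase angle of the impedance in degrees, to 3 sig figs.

-79.1°

X_L = ωL = 7.57 Ω
X_C = 1/(ωC) = 6.61 Ω
Branch 1 (R+jX_L): Z₁ = 34.0 + j7.57 Ω, |Z₁| = 34.8 Ω
Branch 2 (−jX_C): Z₂ = −j6.61 Ω
Parallel: Z = Z₁Z₂/(Z₁+Z₂), |Z| = 6.77 Ω, ∠Z = -79.1°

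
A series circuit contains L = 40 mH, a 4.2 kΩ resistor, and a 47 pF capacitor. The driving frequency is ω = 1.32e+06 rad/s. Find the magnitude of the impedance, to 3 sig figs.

X_L = ωL = 52800 Ω
X_C = 1/(ωC) = 16100 Ω
Net reactance X = X_L − X_C = 36700 Ω
Z = 4200 + j36700 Ω
|Z| = √(4200² + 36700²) = 36900 Ω

36900 Ω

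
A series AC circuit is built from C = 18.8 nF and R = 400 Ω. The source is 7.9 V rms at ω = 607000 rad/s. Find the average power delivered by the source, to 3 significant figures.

149 mW

X_C = 1/(ωC) = 87.6 Ω
Z = 400 − j87.6 Ω
|Z| = √(400² + 87.6²) = 409 Ω
∠Z = arctan(-87.6/400) = -12.4°
I = V/|Z| = 19.3 mA
P = VI cos φ = 7.9 × 0.0193 × cos(-12.4°) = 149 mW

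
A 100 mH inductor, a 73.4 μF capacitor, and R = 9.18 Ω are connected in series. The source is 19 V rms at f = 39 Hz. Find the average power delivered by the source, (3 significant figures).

ω = 2πf = 245.0 rad/s
X_L = ωL = 24.5 Ω
X_C = 1/(ωC) = 55.6 Ω
Net reactance X = X_L − X_C = -31.1 Ω
Z = 9.18 − j31.1 Ω
|Z| = √(9.18² + 31.1²) = 32.4 Ω
∠Z = arctan(-31.1/9.18) = -73.6°
I = V/|Z| = 586 mA
P = VI cos φ = 19 × 0.586 × cos(-73.6°) = 3.15 W

3.15 W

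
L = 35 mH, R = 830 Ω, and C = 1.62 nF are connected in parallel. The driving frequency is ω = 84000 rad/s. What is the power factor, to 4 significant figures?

X_L = ωL = 2940 Ω
X_C = 1/(ωC) = 7349 Ω
Parallel: admittances add. Y = 1/R + 1/(jωL) + jωC
Y = (0.001205 − j0.0002041) S
|Y| = 0.001222 S → |Z| = 1/|Y| = 818.3 Ω, ∠Z = −∠Y = 9.613°
cos φ = cos(9.613°) = 0.9860

0.9860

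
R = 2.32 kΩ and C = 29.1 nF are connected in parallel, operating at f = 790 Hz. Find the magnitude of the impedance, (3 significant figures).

2200 Ω

ω = 2πf = 4964 rad/s
X_C = 1/(ωC) = 6920 Ω
Parallel: admittances add. Y = 1/R + jωC
Y = (0.000431 + j0.000144) S
|Y| = 0.000455 S → |Z| = 1/|Y| = 2200 Ω, ∠Z = −∠Y = -18.5°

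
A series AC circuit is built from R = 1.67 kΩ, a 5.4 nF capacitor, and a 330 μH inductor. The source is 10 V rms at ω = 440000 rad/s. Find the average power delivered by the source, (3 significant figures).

X_L = ωL = 145 Ω
X_C = 1/(ωC) = 421 Ω
Net reactance X = X_L − X_C = -276 Ω
Z = 1670 − j276 Ω
|Z| = √(1670² + 276²) = 1690 Ω
∠Z = arctan(-276/1670) = -9.37°
I = V/|Z| = 5.91 mA
P = VI cos φ = 10 × 0.00591 × cos(-9.37°) = 58.3 mW

58.3 mW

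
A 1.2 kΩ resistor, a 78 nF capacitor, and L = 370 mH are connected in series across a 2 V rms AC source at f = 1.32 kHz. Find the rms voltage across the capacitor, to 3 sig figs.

1.59 V

ω = 2πf = 8294 rad/s
X_L = ωL = 3070 Ω
X_C = 1/(ωC) = 1550 Ω
Net reactance X = X_L − X_C = 1520 Ω
Z = 1200 + j1520 Ω
|Z| = √(1200² + 1520²) = 1940 Ω
I = V/|Z| = 1.03 mA
V_C = I·|Z_C| = 0.00103 × 1550 = 1.59 V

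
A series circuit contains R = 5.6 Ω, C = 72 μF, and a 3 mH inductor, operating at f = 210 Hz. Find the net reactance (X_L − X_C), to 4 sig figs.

-6.568 Ω

ω = 2πf = 1319 rad/s
X_L = ωL = 3.958 Ω
X_C = 1/(ωC) = 10.53 Ω
X = 3.958 − 10.53 = -6.568 Ω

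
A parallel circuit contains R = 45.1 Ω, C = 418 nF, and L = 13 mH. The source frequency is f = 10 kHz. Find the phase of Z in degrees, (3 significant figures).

ω = 2πf = 62830 rad/s
X_L = ωL = 817 Ω
X_C = 1/(ωC) = 38.1 Ω
Parallel: admittances add. Y = 1/R + 1/(jωL) + jωC
Y = (0.0222 + j0.0250) S
|Y| = 0.0334 S → |Z| = 1/|Y| = 29.9 Ω, ∠Z = −∠Y = -48.5°

-48.5°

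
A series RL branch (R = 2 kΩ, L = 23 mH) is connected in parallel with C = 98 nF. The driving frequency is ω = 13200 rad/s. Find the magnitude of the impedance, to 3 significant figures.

X_L = ωL = 304 Ω
X_C = 1/(ωC) = 773 Ω
Branch 1 (R+jX_L): Z₁ = 2000 + j304 Ω, |Z₁| = 2020 Ω
Branch 2 (−jX_C): Z₂ = −j773 Ω
Parallel: Z = Z₁Z₂/(Z₁+Z₂), |Z| = 761 Ω, ∠Z = -68.2°

761 Ω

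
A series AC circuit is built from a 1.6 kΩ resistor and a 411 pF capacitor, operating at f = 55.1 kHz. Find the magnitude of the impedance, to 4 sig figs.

ω = 2πf = 346200 rad/s
X_C = 1/(ωC) = 7028 Ω
Z = 1600 − j7028 Ω
|Z| = √(1600² + 7028²) = 7208 Ω

7208 Ω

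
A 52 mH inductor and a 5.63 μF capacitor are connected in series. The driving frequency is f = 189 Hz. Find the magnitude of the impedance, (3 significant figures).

ω = 2πf = 1188 rad/s
X_L = ωL = 61.8 Ω
X_C = 1/(ωC) = 150 Ω
Net reactance X = X_L − X_C = -87.8 Ω
Z = − j87.8 Ω
|Z| = √(0² + 87.8²) = 87.8 Ω

87.8 Ω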